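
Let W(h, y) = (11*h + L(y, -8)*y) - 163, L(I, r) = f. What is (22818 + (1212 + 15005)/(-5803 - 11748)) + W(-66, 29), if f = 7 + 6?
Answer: 391476389/17551 ≈ 22305.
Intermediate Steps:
f = 13
L(I, r) = 13
W(h, y) = -163 + 11*h + 13*y (W(h, y) = (11*h + 13*y) - 163 = -163 + 11*h + 13*y)
(22818 + (1212 + 15005)/(-5803 - 11748)) + W(-66, 29) = (22818 + (1212 + 15005)/(-5803 - 11748)) + (-163 + 11*(-66) + 13*29) = (22818 + 16217/(-17551)) + (-163 - 726 + 377) = (22818 + 16217*(-1/17551)) - 512 = (22818 - 16217/17551) - 512 = 400462501/17551 - 512 = 391476389/17551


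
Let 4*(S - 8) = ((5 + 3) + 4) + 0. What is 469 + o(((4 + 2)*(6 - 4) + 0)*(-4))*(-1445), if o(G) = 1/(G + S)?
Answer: 18798/37 ≈ 508.05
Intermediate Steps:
S = 11 (S = 8 + (((5 + 3) + 4) + 0)/4 = 8 + ((8 + 4) + 0)/4 = 8 + (12 + 0)/4 = 8 + (¼)*12 = 8 + 3 = 11)
o(G) = 1/(11 + G) (o(G) = 1/(G + 11) = 1/(11 + G))
469 + o(((4 + 2)*(6 - 4) + 0)*(-4))*(-1445) = 469 - 1445/(11 + ((4 + 2)*(6 - 4) + 0)*(-4)) = 469 - 1445/(11 + (6*2 + 0)*(-4)) = 469 - 1445/(11 + (12 + 0)*(-4)) = 469 - 1445/(11 + 12*(-4)) = 469 - 1445/(11 - 48) = 469 - 1445/(-37) = 469 - 1/37*(-1445) = 469 + 1445/37 = 18798/37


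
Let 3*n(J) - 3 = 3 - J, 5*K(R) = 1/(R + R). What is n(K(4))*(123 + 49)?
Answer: 10277/30 ≈ 342.57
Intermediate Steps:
K(R) = 1/(10*R) (K(R) = 1/(5*(R + R)) = 1/(5*((2*R))) = (1/(2*R))/5 = 1/(10*R))
n(J) = 2 - J/3 (n(J) = 1 + (3 - J)/3 = 1 + (1 - J/3) = 2 - J/3)
n(K(4))*(123 + 49) = (2 - 1/(30*4))*(123 + 49) = (2 - 1/(30*4))*172 = (2 - ⅓*1/40)*172 = (2 - 1/120)*172 = (239/120)*172 = 10277/30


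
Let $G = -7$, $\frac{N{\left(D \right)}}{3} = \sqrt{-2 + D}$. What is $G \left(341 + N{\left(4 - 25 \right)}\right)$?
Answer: $-2387 - 21 i \sqrt{23} \approx -2387.0 - 100.71 i$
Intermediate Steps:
$N{\left(D \right)} = 3 \sqrt{-2 + D}$
$G \left(341 + N{\left(4 - 25 \right)}\right) = - 7 \left(341 + 3 \sqrt{-2 + \left(4 - 25\right)}\right) = - 7 \left(341 + 3 \sqrt{-2 - 21}\right) = - 7 \left(341 + 3 \sqrt{-23}\right) = - 7 \left(341 + 3 i \sqrt{23}\right) = -2387 - 21 i \sqrt{23}$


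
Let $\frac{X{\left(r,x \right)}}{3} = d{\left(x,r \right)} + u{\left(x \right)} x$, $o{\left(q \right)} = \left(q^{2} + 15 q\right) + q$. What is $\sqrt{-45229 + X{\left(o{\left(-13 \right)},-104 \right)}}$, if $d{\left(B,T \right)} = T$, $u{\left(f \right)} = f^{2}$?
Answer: $i \sqrt{3419938} \approx 1849.3 i$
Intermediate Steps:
$o{\left(q \right)} = q^{2} + 16 q$
$X{\left(r,x \right)} = 3 r + 3 x^{3}$ ($X{\left(r,x \right)} = 3 \left(r + x^{2} x\right) = 3 \left(r + x^{3}\right) = 3 r + 3 x^{3}$)
$\sqrt{-45229 + X{\left(o{\left(-13 \right)},-104 \right)}} = \sqrt{-45229 + \left(3 \left(- 13 \left(16 - 13\right)\right) + 3 \left(-104\right)^{3}\right)} = \sqrt{-45229 + \left(3 \left(\left(-13\right) 3\right) + 3 \left(-1124864\right)\right)} = \sqrt{-45229 + \left(3 \left(-39\right) - 3374592\right)} = \sqrt{-45229 - 3374709} = \sqrt{-3419938} = i \sqrt{3419938}$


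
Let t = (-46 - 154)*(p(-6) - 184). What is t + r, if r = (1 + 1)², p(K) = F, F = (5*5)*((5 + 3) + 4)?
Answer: -23196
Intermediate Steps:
F = 300 (F = 25*(8 + 4) = 25*12 = 300)
p(K) = 300
t = -23200 (t = (-46 - 154)*(300 - 184) = -200*116 = -23200)
r = 4 (r = 2² = 4)
t + r = -23200 + 4 = -23196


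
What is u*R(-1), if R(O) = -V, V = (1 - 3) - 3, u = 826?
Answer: 4130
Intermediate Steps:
V = -5 (V = -2 - 3 = -5)
R(O) = 5 (R(O) = -1*(-5) = 5)
u*R(-1) = 826*5 = 4130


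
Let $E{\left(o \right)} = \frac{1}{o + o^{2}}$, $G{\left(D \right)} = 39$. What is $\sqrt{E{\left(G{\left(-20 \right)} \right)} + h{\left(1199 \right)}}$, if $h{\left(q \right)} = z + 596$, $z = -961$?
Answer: $\frac{i \sqrt{222065610}}{780} \approx 19.105 i$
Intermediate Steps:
$h{\left(q \right)} = -365$ ($h{\left(q \right)} = -961 + 596 = -365$)
$\sqrt{E{\left(G{\left(-20 \right)} \right)} + h{\left(1199 \right)}} = \sqrt{\frac{1}{39 \left(1 + 39\right)} - 365} = \sqrt{\frac{1}{39 \cdot 40} - 365} = \sqrt{\frac{1}{39} \cdot \frac{1}{40} - 365} = \sqrt{\frac{1}{1560} - 365} = \sqrt{- \frac{569399}{1560}} = \frac{i \sqrt{222065610}}{780}$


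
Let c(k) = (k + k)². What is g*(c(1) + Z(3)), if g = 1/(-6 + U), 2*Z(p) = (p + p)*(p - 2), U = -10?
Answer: -7/16 ≈ -0.43750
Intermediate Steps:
Z(p) = p*(-2 + p) (Z(p) = ((p + p)*(p - 2))/2 = ((2*p)*(-2 + p))/2 = (2*p*(-2 + p))/2 = p*(-2 + p))
c(k) = 4*k² (c(k) = (2*k)² = 4*k²)
g = -1/16 (g = 1/(-6 - 10) = 1/(-16) = -1/16 ≈ -0.062500)
g*(c(1) + Z(3)) = -(4*1² + 3*(-2 + 3))/16 = -(4*1 + 3*1)/16 = -(4 + 3)/16 = -1/16*7 = -7/16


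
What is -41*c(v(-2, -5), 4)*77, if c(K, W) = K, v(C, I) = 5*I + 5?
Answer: 63140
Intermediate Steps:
v(C, I) = 5 + 5*I
-41*c(v(-2, -5), 4)*77 = -41*(5 + 5*(-5))*77 = -41*(5 - 25)*77 = -41*(-20)*77 = 820*77 = 63140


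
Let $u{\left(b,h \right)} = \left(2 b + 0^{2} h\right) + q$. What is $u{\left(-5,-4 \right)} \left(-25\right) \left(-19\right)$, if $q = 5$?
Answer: $-2375$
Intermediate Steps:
$u{\left(b,h \right)} = 5 + 2 b$ ($u{\left(b,h \right)} = \left(2 b + 0^{2} h\right) + 5 = \left(2 b + 0 h\right) + 5 = \left(2 b + 0\right) + 5 = 2 b + 5 = 5 + 2 b$)
$u{\left(-5,-4 \right)} \left(-25\right) \left(-19\right) = \left(5 + 2 \left(-5\right)\right) \left(-25\right) \left(-19\right) = \left(5 - 10\right) \left(-25\right) \left(-19\right) = \left(-5\right) \left(-25\right) \left(-19\right) = 125 \left(-19\right) = -2375$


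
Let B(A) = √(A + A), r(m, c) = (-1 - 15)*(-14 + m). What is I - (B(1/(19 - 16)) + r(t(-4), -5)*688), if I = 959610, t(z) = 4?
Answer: 849530 - √6/3 ≈ 8.4953e+5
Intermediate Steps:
r(m, c) = 224 - 16*m (r(m, c) = -16*(-14 + m) = 224 - 16*m)
B(A) = √2*√A (B(A) = √(2*A) = √2*√A)
I - (B(1/(19 - 16)) + r(t(-4), -5)*688) = 959610 - (√2*√(1/(19 - 16)) + (224 - 16*4)*688) = 959610 - (√2*√(1/3) + (224 - 64)*688) = 959610 - (√2*√(⅓) + 160*688) = 959610 - (√2*(√3/3) + 110080) = 959610 - (√6/3 + 110080) = 959610 - (110080 + √6/3) = 959610 + (-110080 - √6/3) = 849530 - √6/3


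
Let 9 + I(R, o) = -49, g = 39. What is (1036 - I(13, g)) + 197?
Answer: 1291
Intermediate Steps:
I(R, o) = -58 (I(R, o) = -9 - 49 = -58)
(1036 - I(13, g)) + 197 = (1036 - 1*(-58)) + 197 = (1036 + 58) + 197 = 1094 + 197 = 1291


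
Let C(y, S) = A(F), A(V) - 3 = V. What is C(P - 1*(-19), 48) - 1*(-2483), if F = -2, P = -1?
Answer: 2484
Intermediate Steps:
A(V) = 3 + V
C(y, S) = 1 (C(y, S) = 3 - 2 = 1)
C(P - 1*(-19), 48) - 1*(-2483) = 1 - 1*(-2483) = 1 + 2483 = 2484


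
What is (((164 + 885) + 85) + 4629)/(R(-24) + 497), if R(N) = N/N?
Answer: 1921/166 ≈ 11.572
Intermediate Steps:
R(N) = 1
(((164 + 885) + 85) + 4629)/(R(-24) + 497) = (((164 + 885) + 85) + 4629)/(1 + 497) = ((1049 + 85) + 4629)/498 = (1134 + 4629)*(1/498) = 5763*(1/498) = 1921/166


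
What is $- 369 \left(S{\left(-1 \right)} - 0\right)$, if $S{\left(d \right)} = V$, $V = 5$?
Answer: $-1845$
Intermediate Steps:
$S{\left(d \right)} = 5$
$- 369 \left(S{\left(-1 \right)} - 0\right) = - 369 \left(5 - 0\right) = - 369 \left(5 + 0\right) = \left(-369\right) 5 = -1845$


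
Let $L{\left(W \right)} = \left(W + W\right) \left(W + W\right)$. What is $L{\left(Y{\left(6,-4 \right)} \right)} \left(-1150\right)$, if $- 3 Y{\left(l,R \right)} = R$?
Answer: $- \frac{73600}{9} \approx -8177.8$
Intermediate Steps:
$Y{\left(l,R \right)} = - \frac{R}{3}$
$L{\left(W \right)} = 4 W^{2}$ ($L{\left(W \right)} = 2 W 2 W = 4 W^{2}$)
$L{\left(Y{\left(6,-4 \right)} \right)} \left(-1150\right) = 4 \left(\left(- \frac{1}{3}\right) \left(-4\right)\right)^{2} \left(-1150\right) = 4 \left(\frac{4}{3}\right)^{2} \left(-1150\right) = 4 \cdot \frac{16}{9} \left(-1150\right) = \frac{64}{9} \left(-1150\right) = - \frac{73600}{9}$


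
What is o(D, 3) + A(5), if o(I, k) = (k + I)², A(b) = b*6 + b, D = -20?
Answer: 324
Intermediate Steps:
A(b) = 7*b (A(b) = 6*b + b = 7*b)
o(I, k) = (I + k)²
o(D, 3) + A(5) = (-20 + 3)² + 7*5 = (-17)² + 35 = 289 + 35 = 324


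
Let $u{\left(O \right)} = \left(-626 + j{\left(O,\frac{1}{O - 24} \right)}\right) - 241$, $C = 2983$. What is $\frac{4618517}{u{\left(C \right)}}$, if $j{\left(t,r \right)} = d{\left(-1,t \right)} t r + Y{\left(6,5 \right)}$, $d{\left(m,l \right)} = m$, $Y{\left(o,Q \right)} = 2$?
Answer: $- \frac{13666191803}{2562518} \approx -5333.1$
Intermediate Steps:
$j{\left(t,r \right)} = 2 - r t$ ($j{\left(t,r \right)} = - t r + 2 = - r t + 2 = 2 - r t$)
$u{\left(O \right)} = -865 - \frac{O}{-24 + O}$ ($u{\left(O \right)} = \left(-626 - \left(-2 + \frac{O}{O - 24}\right)\right) - 241 = \left(-626 - \left(-2 + \frac{O}{-24 + O}\right)\right) - 241 = \left(-624 - \frac{O}{-24 + O}\right) - 241 = -865 - \frac{O}{-24 + O}$)
$\frac{4618517}{u{\left(C \right)}} = \frac{4618517}{2 \frac{1}{-24 + 2983} \left(10380 - 1291639\right)} = \frac{4618517}{2 \cdot \frac{1}{2959} \left(10380 - 1291639\right)} = \frac{4618517}{2 \cdot \frac{1}{2959} \left(-1281259\right)} = \frac{4618517}{- \frac{2562518}{2959}} = 4618517 \left(- \frac{2959}{2562518}\right) = - \frac{13666191803}{2562518}$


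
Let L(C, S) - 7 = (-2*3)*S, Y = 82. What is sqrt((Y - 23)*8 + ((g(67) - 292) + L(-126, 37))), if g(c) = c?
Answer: 4*sqrt(2) ≈ 5.6569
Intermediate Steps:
L(C, S) = 7 - 6*S (L(C, S) = 7 + (-2*3)*S = 7 - 6*S)
sqrt((Y - 23)*8 + ((g(67) - 292) + L(-126, 37))) = sqrt((82 - 23)*8 + ((67 - 292) + (7 - 6*37))) = sqrt(59*8 + (-225 + (7 - 222))) = sqrt(472 + (-225 - 215)) = sqrt(472 - 440) = sqrt(32) = 4*sqrt(2)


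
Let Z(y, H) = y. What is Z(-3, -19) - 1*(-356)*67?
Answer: 23849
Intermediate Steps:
Z(-3, -19) - 1*(-356)*67 = -3 - 1*(-356)*67 = -3 + 356*67 = -3 + 23852 = 23849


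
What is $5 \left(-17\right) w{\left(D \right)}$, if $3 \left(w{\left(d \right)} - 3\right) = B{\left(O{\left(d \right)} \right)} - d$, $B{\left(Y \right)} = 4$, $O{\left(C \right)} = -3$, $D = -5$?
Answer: $-510$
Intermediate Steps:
$w{\left(d \right)} = \frac{13}{3} - \frac{d}{3}$ ($w{\left(d \right)} = 3 + \frac{4 - d}{3} = 3 - \left(- \frac{4}{3} + \frac{d}{3}\right) = \frac{13}{3} - \frac{d}{3}$)
$5 \left(-17\right) w{\left(D \right)} = 5 \left(-17\right) \left(\frac{13}{3} - - \frac{5}{3}\right) = - 85 \left(\frac{13}{3} + \frac{5}{3}\right) = \left(-85\right) 6 = -510$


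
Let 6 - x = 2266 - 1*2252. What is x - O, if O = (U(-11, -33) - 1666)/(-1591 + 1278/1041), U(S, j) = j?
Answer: -5002761/551651 ≈ -9.0687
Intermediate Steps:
x = -8 (x = 6 - (2266 - 1*2252) = 6 - (2266 - 2252) = 6 - 1*14 = 6 - 14 = -8)
O = 589553/551651 (O = (-33 - 1666)/(-1591 + 1278/1041) = -1699/(-1591 + 1278*(1/1041)) = -1699/(-1591 + 426/347) = -1699/(-551651/347) = -1699*(-347/551651) = 589553/551651 ≈ 1.0687)
x - O = -8 - 1*589553/551651 = -8 - 589553/551651 = -5002761/551651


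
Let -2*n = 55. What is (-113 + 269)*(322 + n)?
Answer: 45942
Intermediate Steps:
n = -55/2 (n = -1/2*55 = -55/2 ≈ -27.500)
(-113 + 269)*(322 + n) = (-113 + 269)*(322 - 55/2) = 156*(589/2) = 45942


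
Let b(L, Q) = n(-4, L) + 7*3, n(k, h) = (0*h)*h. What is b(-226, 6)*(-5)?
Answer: -105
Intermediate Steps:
n(k, h) = 0 (n(k, h) = 0*h = 0)
b(L, Q) = 21 (b(L, Q) = 0 + 7*3 = 0 + 21 = 21)
b(-226, 6)*(-5) = 21*(-5) = -105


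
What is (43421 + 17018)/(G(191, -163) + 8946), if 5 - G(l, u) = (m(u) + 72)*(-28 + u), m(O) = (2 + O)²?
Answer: 60439/4973614 ≈ 0.012152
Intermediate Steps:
G(l, u) = 5 - (-28 + u)*(72 + (2 + u)²) (G(l, u) = 5 - ((2 + u)² + 72)*(-28 + u) = 5 - (72 + (2 + u)²)*(-28 + u) = 5 - (-28 + u)*(72 + (2 + u)²))
(43421 + 17018)/(G(191, -163) + 8946) = (43421 + 17018)/((2133 - 1*(-163)³ + 24*(-163)² + 36*(-163)) + 8946) = 60439/((2133 - 1*(-4330747) + 24*26569 - 5868) + 8946) = 60439/((2133 + 4330747 + 637656 - 5868) + 8946) = 60439/(4964668 + 8946) = 60439/4973614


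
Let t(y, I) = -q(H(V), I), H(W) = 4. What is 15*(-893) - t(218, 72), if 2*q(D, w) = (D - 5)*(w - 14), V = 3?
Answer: -13424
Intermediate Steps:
q(D, w) = (-14 + w)*(-5 + D)/2 (q(D, w) = ((D - 5)*(w - 14))/2 = ((-5 + D)*(-14 + w))/2 = ((-14 + w)*(-5 + D))/2 = (-14 + w)*(-5 + D)/2)
t(y, I) = -7 + I/2 (t(y, I) = -(35 - 7*4 - 5*I/2 + (1/2)*4*I) = -(35 - 28 - 5*I/2 + 2*I) = -(7 - I/2) = -7 + I/2)
15*(-893) - t(218, 72) = 15*(-893) - (-7 + (1/2)*72) = -13395 - (-7 + 36) = -13395 - 1*29 = -13395 - 29 = -13424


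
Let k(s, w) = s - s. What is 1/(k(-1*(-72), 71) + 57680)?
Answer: 1/57680 ≈ 1.7337e-5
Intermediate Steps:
k(s, w) = 0
1/(k(-1*(-72), 71) + 57680) = 1/(0 + 57680) = 1/57680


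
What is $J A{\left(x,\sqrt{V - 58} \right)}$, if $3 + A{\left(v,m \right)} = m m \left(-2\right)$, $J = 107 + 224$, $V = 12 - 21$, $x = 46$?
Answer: $43361$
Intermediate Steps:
$V = -9$ ($V = 12 - 21 = -9$)
$J = 331$
$A{\left(v,m \right)} = -3 - 2 m^{2}$ ($A{\left(v,m \right)} = -3 + m m \left(-2\right) = -3 + m^{2} \left(-2\right) = -3 - 2 m^{2}$)
$J A{\left(x,\sqrt{V - 58} \right)} = 331 \left(-3 - 2 \left(\sqrt{-9 - 58}\right)^{2}\right) = 331 \left(-3 - 2 \left(\sqrt{-67}\right)^{2}\right) = 331 \left(-3 - 2 \left(i \sqrt{67}\right)^{2}\right) = 331 \left(-3 - -134\right) = 331 \left(-3 + 134\right) = 331 \cdot 131 = 43361$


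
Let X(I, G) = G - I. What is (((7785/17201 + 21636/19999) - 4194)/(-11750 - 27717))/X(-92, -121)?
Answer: -1442219885955/393725995575857 ≈ -0.0036630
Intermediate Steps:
(((7785/17201 + 21636/19999) - 4194)/(-11750 - 27717))/X(-92, -121) = (((7785/17201 + 21636/19999) - 4194)/(-11750 - 27717))/(-121 - 1*(-92)) = (((7785*(1/17201) + 21636*(1/19999)) - 4194)/(-39467))/(-121 + 92) = (((7785/17201 + 21636/19999) - 4194)*(-1/39467))/(-29) = ((527853051/344002799 - 4194)*(-1/39467))*(-1/29) = -1442219885955/344002799*(-1/39467)*(-1/29) = (1442219885955/13576758468133)*(-1/29) = -1442219885955/393725995575857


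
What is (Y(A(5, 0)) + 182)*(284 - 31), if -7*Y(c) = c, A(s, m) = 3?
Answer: 321563/7 ≈ 45938.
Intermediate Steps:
Y(c) = -c/7
(Y(A(5, 0)) + 182)*(284 - 31) = (-⅐*3 + 182)*(284 - 31) = (-3/7 + 182)*253 = (1271/7)*253 = 321563/7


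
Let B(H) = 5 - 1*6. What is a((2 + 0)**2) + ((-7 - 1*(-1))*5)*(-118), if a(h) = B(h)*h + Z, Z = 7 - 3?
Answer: 3540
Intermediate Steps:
B(H) = -1 (B(H) = 5 - 6 = -1)
Z = 4
a(h) = 4 - h (a(h) = -h + 4 = 4 - h)
a((2 + 0)**2) + ((-7 - 1*(-1))*5)*(-118) = (4 - (2 + 0)**2) + ((-7 - 1*(-1))*5)*(-118) = (4 - 1*2**2) + ((-7 + 1)*5)*(-118) = (4 - 1*4) - 6*5*(-118) = (4 - 4) - 30*(-118) = 0 + 3540 = 3540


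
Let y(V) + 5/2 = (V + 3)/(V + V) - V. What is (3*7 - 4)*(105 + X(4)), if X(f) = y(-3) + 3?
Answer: 3689/2 ≈ 1844.5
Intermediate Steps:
y(V) = -5/2 - V + (3 + V)/(2*V) (y(V) = -5/2 + ((V + 3)/(V + V) - V) = -5/2 + ((3 + V)/((2*V)) - V) = -5/2 + ((3 + V)*(1/(2*V)) - V) = -5/2 + ((3 + V)/(2*V) - V) = -5/2 + (-V + (3 + V)/(2*V)) = -5/2 - V + (3 + V)/(2*V))
X(f) = 7/2 (X(f) = (-2 - 1*(-3) + (3/2)/(-3)) + 3 = (-2 + 3 + (3/2)*(-1/3)) + 3 = (-2 + 3 - 1/2) + 3 = 1/2 + 3 = 7/2)
(3*7 - 4)*(105 + X(4)) = (3*7 - 4)*(105 + 7/2) = (21 - 4)*(217/2) = 17*(217/2) = 3689/2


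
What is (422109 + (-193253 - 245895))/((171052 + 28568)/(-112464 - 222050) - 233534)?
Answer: 2849892023/39060296048 ≈ 0.072961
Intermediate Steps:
(422109 + (-193253 - 245895))/((171052 + 28568)/(-112464 - 222050) - 233534) = (422109 - 439148)/(199620/(-334514) - 233534) = -17039/(199620*(-1/334514) - 233534) = -17039/(-99810/167257 - 233534) = -17039/(-39060296048/167257) = -17039*(-167257/39060296048) = 2849892023/39060296048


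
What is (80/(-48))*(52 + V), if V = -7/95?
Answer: -4933/57 ≈ -86.544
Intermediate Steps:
V = -7/95 ≈ -0.073684
(80/(-48))*(52 + V) = (80/(-48))*(52 - 7/95) = (80*(-1/48))*(4933/95) = -5/3*4933/95 = -4933/57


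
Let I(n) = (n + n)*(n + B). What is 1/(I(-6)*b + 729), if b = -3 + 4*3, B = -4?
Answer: 1/1809 ≈ 0.00055279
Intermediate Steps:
I(n) = 2*n*(-4 + n) (I(n) = (n + n)*(n - 4) = (2*n)*(-4 + n) = 2*n*(-4 + n))
b = 9 (b = -3 + 12 = 9)
1/(I(-6)*b + 729) = 1/((2*(-6)*(-4 - 6))*9 + 729) = 1/((2*(-6)*(-10))*9 + 729) = 1/(120*9 + 729) = 1/(1080 + 729) = 1/1809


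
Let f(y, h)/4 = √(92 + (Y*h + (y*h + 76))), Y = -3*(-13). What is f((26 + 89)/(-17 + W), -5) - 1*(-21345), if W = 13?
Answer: 21345 + 2*√467 ≈ 21388.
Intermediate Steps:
Y = 39
f(y, h) = 4*√(168 + 39*h + h*y) (f(y, h) = 4*√(92 + (39*h + (y*h + 76))) = 4*√(92 + (39*h + (h*y + 76))) = 4*√(92 + (39*h + (76 + h*y))) = 4*√(92 + (76 + 39*h + h*y)) = 4*√(168 + 39*h + h*y))
f((26 + 89)/(-17 + W), -5) - 1*(-21345) = 4*√(168 + 39*(-5) - 5*(26 + 89)/(-17 + 13)) - 1*(-21345) = 4*√(168 - 195 - 575/(-4)) + 21345 = 4*√(168 - 195 - 575*(-1)/4) + 21345 = 4*√(168 - 195 - 5*(-115/4)) + 21345 = 4*√(168 - 195 + 575/4) + 21345 = 4*√(467/4) + 21345 = 4*(√467/2) + 21345 = 2*√467 + 21345 = 21345 + 2*√467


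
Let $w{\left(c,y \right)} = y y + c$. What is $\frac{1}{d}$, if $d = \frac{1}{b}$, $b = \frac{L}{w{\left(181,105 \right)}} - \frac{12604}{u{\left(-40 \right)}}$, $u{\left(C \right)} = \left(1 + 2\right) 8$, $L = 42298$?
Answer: $- \frac{17528159}{33618} \approx -521.39$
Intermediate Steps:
$u{\left(C \right)} = 24$ ($u{\left(C \right)} = 3 \cdot 8 = 24$)
$w{\left(c,y \right)} = c + y^{2}$ ($w{\left(c,y \right)} = y^{2} + c = c + y^{2}$)
$b = - \frac{17528159}{33618}$ ($b = \frac{42298}{181 + 105^{2}} - \frac{12604}{24} = \frac{42298}{181 + 11025} - \frac{3151}{6} = \frac{42298}{11206} - \frac{3151}{6} = 42298 \cdot \frac{1}{11206} - \frac{3151}{6} = \frac{21149}{5603} - \frac{3151}{6} = - \frac{17528159}{33618} \approx -521.39$)
$d = - \frac{33618}{17528159}$ ($d = \frac{1}{- \frac{17528159}{33618}} = - \frac{33618}{17528159} \approx -0.0019179$)
$\frac{1}{d} = \frac{1}{- \frac{33618}{17528159}} = - \frac{17528159}{33618}$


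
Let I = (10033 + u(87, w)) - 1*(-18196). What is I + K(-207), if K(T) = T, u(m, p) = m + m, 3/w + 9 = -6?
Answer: 28196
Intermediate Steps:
w = -⅕ (w = 3/(-9 - 6) = 3/(-15) = 3*(-1/15) = -⅕ ≈ -0.20000)
u(m, p) = 2*m
I = 28403 (I = (10033 + 2*87) - 1*(-18196) = (10033 + 174) + 18196 = 10207 + 18196 = 28403)
I + K(-207) = 28403 - 207 = 28196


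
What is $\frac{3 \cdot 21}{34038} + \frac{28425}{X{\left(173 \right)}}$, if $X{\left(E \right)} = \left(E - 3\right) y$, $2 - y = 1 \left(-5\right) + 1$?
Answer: $\frac{3583683}{128588} \approx 27.87$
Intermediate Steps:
$y = 6$ ($y = 2 - \left(1 \left(-5\right) + 1\right) = 2 - \left(-5 + 1\right) = 2 - -4 = 2 + 4 = 6$)
$X{\left(E \right)} = -18 + 6 E$ ($X{\left(E \right)} = \left(E - 3\right) 6 = \left(-3 + E\right) 6 = -18 + 6 E$)
$\frac{3 \cdot 21}{34038} + \frac{28425}{X{\left(173 \right)}} = \frac{3 \cdot 21}{34038} + \frac{28425}{-18 + 6 \cdot 173} = 63 \cdot \frac{1}{34038} + \frac{28425}{-18 + 1038} = \frac{7}{3782} + \frac{28425}{1020} = \frac{7}{3782} + 28425 \cdot \frac{1}{1020} = \frac{7}{3782} + \frac{1895}{68} = \frac{3583683}{128588}$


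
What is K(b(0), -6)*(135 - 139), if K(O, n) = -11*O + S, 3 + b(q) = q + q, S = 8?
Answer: -164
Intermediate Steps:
b(q) = -3 + 2*q (b(q) = -3 + (q + q) = -3 + 2*q)
K(O, n) = 8 - 11*O (K(O, n) = -11*O + 8 = 8 - 11*O)
K(b(0), -6)*(135 - 139) = (8 - 11*(-3 + 2*0))*(135 - 139) = (8 - 11*(-3 + 0))*(-4) = (8 - 11*(-3))*(-4) = (8 + 33)*(-4) = 41*(-4) = -164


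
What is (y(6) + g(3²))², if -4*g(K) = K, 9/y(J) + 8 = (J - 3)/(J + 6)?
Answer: 178929/15376 ≈ 11.637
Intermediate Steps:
y(J) = 9/(-8 + (-3 + J)/(6 + J)) (y(J) = 9/(-8 + (J - 3)/(J + 6)) = 9/(-8 + (-3 + J)/(6 + J)))
g(K) = -K/4
(y(6) + g(3²))² = (9*(-6 - 1*6)/(51 + 7*6) - ¼*3²)² = (9*(-6 - 6)/(51 + 42) - ¼*9)² = (9*(-12)/93 - 9/4)² = (9*(1/93)*(-12) - 9/4)² = (-36/31 - 9/4)² = (-423/124)² = 178929/15376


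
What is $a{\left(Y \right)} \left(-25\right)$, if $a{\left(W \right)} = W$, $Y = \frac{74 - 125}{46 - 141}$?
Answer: $- \frac{255}{19} \approx -13.421$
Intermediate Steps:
$Y = \frac{51}{95}$ ($Y = - \frac{51}{-95} = \left(-51\right) \left(- \frac{1}{95}\right) = \frac{51}{95} \approx 0.53684$)
$a{\left(Y \right)} \left(-25\right) = \frac{51}{95} \left(-25\right) = - \frac{255}{19}$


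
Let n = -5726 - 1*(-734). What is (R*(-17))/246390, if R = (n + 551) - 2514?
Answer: 23647/49278 ≈ 0.47987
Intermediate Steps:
n = -4992 (n = -5726 + 734 = -4992)
R = -6955 (R = (-4992 + 551) - 2514 = -4441 - 2514 = -6955)
(R*(-17))/246390 = -6955*(-17)/246390 = 118235*(1/246390) = 23647/49278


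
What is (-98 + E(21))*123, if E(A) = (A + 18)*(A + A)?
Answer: 189420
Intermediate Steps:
E(A) = 2*A*(18 + A) (E(A) = (18 + A)*(2*A) = 2*A*(18 + A))
(-98 + E(21))*123 = (-98 + 2*21*(18 + 21))*123 = (-98 + 2*21*39)*123 = (-98 + 1638)*123 = 1540*123 = 189420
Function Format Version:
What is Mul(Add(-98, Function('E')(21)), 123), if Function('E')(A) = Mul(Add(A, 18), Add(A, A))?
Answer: 189420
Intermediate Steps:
Function('E')(A) = Mul(2, A, Add(18, A)) (Function('E')(A) = Mul(Add(18, A), Mul(2, A)) = Mul(2, A, Add(18, A)))
Mul(Add(-98, Function('E')(21)), 123) = Mul(Add(-98, Mul(2, 21, Add(18, 21))), 123) = Mul(Add(-98, Mul(2, 21, 39)), 123) = Mul(Add(-98, 1638), 123) = Mul(1540, 123) = 189420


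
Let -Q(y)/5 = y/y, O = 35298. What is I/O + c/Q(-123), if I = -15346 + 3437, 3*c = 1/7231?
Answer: -430581661/1276199190 ≈ -0.33739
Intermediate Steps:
c = 1/21693 (c = (⅓)/7231 = (⅓)*(1/7231) = 1/21693 ≈ 4.6098e-5)
Q(y) = -5 (Q(y) = -5*y/y = -5*1 = -5)
I = -11909
I/O + c/Q(-123) = -11909/35298 + (1/21693)/(-5) = -11909*1/35298 + (1/21693)*(-⅕) = -11909/35298 - 1/108465 = -430581661/1276199190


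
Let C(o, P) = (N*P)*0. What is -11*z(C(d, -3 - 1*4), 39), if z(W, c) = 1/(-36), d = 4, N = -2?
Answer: 11/36 ≈ 0.30556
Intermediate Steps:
C(o, P) = 0 (C(o, P) = -2*P*0 = 0)
z(W, c) = -1/36
-11*z(C(d, -3 - 1*4), 39) = -11*(-1/36) = 11/36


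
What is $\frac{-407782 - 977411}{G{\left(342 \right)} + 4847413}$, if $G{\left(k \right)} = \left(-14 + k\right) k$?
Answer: $- \frac{1385193}{4959589} \approx -0.2793$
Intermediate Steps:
$G{\left(k \right)} = k \left(-14 + k\right)$
$\frac{-407782 - 977411}{G{\left(342 \right)} + 4847413} = \frac{-407782 - 977411}{342 \left(-14 + 342\right) + 4847413} = - \frac{1385193}{342 \cdot 328 + 4847413} = - \frac{1385193}{112176 + 4847413} = - \frac{1385193}{4959589}$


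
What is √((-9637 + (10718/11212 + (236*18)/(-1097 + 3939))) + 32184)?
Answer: √29203454596437670/1138018 ≈ 150.16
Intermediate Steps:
√((-9637 + (10718/11212 + (236*18)/(-1097 + 3939))) + 32184) = √((-9637 + (10718*(1/11212) + 4248/2842)) + 32184) = √((-9637 + (5359/5606 + 4248*(1/2842))) + 32184) = √((-9637 + (5359/5606 + 2124/1421)) + 32184) = √((-9637 + 19522283/7966126) + 32184) = √(-76750033979/7966126 + 32184) = √(179631765205/7966126) = √29203454596437670/1138018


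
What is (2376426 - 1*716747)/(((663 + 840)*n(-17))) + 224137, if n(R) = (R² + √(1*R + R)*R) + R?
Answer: 830417328047/3704895 + 1659679*I*√34/7409790 ≈ 2.2414e+5 + 1.306*I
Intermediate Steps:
n(R) = R + R² + √2*R^(3/2) (n(R) = (R² + √(R + R)*R) + R = (R² + √(2*R)*R) + R = (R² + (√2*√R)*R) + R = (R² + √2*R^(3/2)) + R = R + R² + √2*R^(3/2))
(2376426 - 1*716747)/(((663 + 840)*n(-17))) + 224137 = (2376426 - 1*716747)/(((663 + 840)*(-17 + (-17)² + √2*(-17)^(3/2)))) + 224137 = (2376426 - 716747)/((1503*(-17 + 289 + √2*(-17*I*√17)))) + 224137 = 1659679/((1503*(-17 + 289 - 17*I*√34))) + 224137 = 1659679/((1503*(272 - 17*I*√34))) + 224137 = 1659679/(408816 - 25551*I*√34) + 224137 = 224137 + 1659679/(408816 - 25551*I*√34)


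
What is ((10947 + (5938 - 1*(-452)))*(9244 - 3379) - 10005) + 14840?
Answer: 101686340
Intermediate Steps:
((10947 + (5938 - 1*(-452)))*(9244 - 3379) - 10005) + 14840 = ((10947 + (5938 + 452))*5865 - 10005) + 14840 = ((10947 + 6390)*5865 - 10005) + 14840 = (17337*5865 - 10005) + 14840 = (101681505 - 10005) + 14840 = 101671500 + 14840 = 101686340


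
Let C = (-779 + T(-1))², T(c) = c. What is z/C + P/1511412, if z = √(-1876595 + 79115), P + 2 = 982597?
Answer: 982595/1511412 + I*√49930/101400 ≈ 0.65012 + 0.0022037*I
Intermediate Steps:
P = 982595 (P = -2 + 982597 = 982595)
C = 608400 (C = (-779 - 1)² = (-780)² = 608400)
z = 6*I*√49930 (z = √(-1797480) = 6*I*√49930 ≈ 1340.7*I)
z/C + P/1511412 = (6*I*√49930)/608400 + 982595/1511412 = (6*I*√49930)*(1/608400) + 982595*(1/1511412) = I*√49930/101400 + 982595/1511412 = 982595/1511412 + I*√49930/101400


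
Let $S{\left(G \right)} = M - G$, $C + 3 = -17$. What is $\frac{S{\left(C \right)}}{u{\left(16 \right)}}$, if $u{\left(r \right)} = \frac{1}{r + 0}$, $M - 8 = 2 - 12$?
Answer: $288$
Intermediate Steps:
$C = -20$ ($C = -3 - 17 = -20$)
$M = -2$ ($M = 8 + \left(2 - 12\right) = 8 - 10 = -2$)
$S{\left(G \right)} = -2 - G$
$u{\left(r \right)} = \frac{1}{r}$
$\frac{S{\left(C \right)}}{u{\left(16 \right)}} = \frac{-2 - -20}{\frac{1}{16}} = \left(-2 + 20\right) \frac{1}{\frac{1}{16}} = 18 \cdot 16 = 288$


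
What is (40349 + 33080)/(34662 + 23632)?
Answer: 73429/58294 ≈ 1.2596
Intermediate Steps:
(40349 + 33080)/(34662 + 23632) = 73429/58294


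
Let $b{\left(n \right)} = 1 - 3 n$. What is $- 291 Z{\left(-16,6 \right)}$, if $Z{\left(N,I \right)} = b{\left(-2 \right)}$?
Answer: $-2037$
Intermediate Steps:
$Z{\left(N,I \right)} = 7$ ($Z{\left(N,I \right)} = 1 - -6 = 1 + 6 = 7$)
$- 291 Z{\left(-16,6 \right)} = \left(-291\right) 7 = -2037$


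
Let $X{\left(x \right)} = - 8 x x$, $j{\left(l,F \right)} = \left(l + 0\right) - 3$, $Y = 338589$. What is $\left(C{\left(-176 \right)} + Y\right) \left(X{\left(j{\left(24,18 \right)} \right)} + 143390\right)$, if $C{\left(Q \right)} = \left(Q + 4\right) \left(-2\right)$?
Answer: $47403847246$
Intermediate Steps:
$j{\left(l,F \right)} = -3 + l$ ($j{\left(l,F \right)} = l - 3 = -3 + l$)
$C{\left(Q \right)} = -8 - 2 Q$ ($C{\left(Q \right)} = \left(4 + Q\right) \left(-2\right) = -8 - 2 Q$)
$X{\left(x \right)} = - 8 x^{2}$
$\left(C{\left(-176 \right)} + Y\right) \left(X{\left(j{\left(24,18 \right)} \right)} + 143390\right) = \left(\left(-8 - -352\right) + 338589\right) \left(- 8 \left(-3 + 24\right)^{2} + 143390\right) = \left(\left(-8 + 352\right) + 338589\right) \left(- 8 \cdot 21^{2} + 143390\right) = \left(344 + 338589\right) \left(\left(-8\right) 441 + 143390\right) = 338933 \left(-3528 + 143390\right) = 338933 \cdot 139862 = 47403847246$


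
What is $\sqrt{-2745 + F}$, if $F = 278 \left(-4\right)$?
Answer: $i \sqrt{3857} \approx 62.105 i$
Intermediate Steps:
$F = -1112$
$\sqrt{-2745 + F} = \sqrt{-2745 - 1112} = \sqrt{-3857} = i \sqrt{3857}$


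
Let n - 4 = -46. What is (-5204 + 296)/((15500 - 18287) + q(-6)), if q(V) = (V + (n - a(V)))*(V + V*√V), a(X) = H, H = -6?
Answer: 1382420/756361 + 137424*I*√6/756361 ≈ 1.8277 + 0.44505*I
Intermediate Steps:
a(X) = -6
n = -42 (n = 4 - 46 = -42)
q(V) = (-36 + V)*(V + V^(3/2)) (q(V) = (V + (-42 - 1*(-6)))*(V + V*√V) = (V + (-42 + 6))*(V + V^(3/2)) = (V - 36)*(V + V^(3/2)) = (-36 + V)*(V + V^(3/2)))
(-5204 + 296)/((15500 - 18287) + q(-6)) = (-5204 + 296)/((15500 - 18287) + ((-6)² + (-6)^(5/2) - 36*(-6) - (-216)*I*√6)) = -4908/(-2787 + (36 + 36*I*√6 + 216 - (-216)*I*√6)) = -4908/(-2787 + (36 + 36*I*√6 + 216 + 216*I*√6)) = -4908/(-2787 + (252 + 252*I*√6)) = -4908/(-2535 + 252*I*√6)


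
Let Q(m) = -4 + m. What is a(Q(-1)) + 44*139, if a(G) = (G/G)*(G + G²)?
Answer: 6136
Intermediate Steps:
a(G) = G + G² (a(G) = 1*(G + G²) = G + G²)
a(Q(-1)) + 44*139 = (-4 - 1)*(1 + (-4 - 1)) + 44*139 = -5*(1 - 5) + 6116 = -5*(-4) + 6116 = 20 + 6116 = 6136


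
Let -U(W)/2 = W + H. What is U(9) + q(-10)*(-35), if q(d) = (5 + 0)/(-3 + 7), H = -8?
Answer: -183/4 ≈ -45.750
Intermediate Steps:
q(d) = 5/4
U(W) = 16 - 2*W (U(W) = -2*(W - 8) = -2*(-8 + W) = 16 - 2*W)
U(9) + q(-10)*(-35) = (16 - 2*9) + (5/4)*(-35) = (16 - 18) - 175/4 = -2 - 175/4 = -183/4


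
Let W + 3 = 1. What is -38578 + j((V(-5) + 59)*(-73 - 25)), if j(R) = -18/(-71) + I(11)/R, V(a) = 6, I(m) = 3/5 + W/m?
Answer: -959615658633/24874850 ≈ -38578.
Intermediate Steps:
W = -2 (W = -3 + 1 = -2)
I(m) = 3/5 - 2/m
j(R) = 18/71 + 23/(55*R) (j(R) = -18/(-71) + (3/5 - 2/11)/R = -18*(-1/71) + (3/5 - 2*1/11)/R = 18/71 + (3/5 - 2/11)/R = 18/71 + 23/(55*R))
-38578 + j((V(-5) + 59)*(-73 - 25)) = -38578 + (1633 + 990*((6 + 59)*(-73 - 25)))/(3905*(((6 + 59)*(-73 - 25)))) = -38578 + (1633 + 990*(65*(-98)))/(3905*((65*(-98)))) = -38578 + (1/3905)*(1633 + 990*(-6370))/(-6370) = -38578 + (1/3905)*(-1/6370)*(1633 - 6306300) = -38578 + (1/3905)*(-1/6370)*(-6304667) = -38578 + 6304667/24874850 = -959615658633/24874850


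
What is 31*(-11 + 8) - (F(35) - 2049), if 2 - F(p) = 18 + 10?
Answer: 1982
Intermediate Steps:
F(p) = -26 (F(p) = 2 - (18 + 10) = 2 - 1*28 = 2 - 28 = -26)
31*(-11 + 8) - (F(35) - 2049) = 31*(-11 + 8) - (-26 - 2049) = 31*(-3) - 1*(-2075) = -93 + 2075 = 1982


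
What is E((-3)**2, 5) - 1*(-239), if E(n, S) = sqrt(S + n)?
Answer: 239 + sqrt(14) ≈ 242.74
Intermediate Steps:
E((-3)**2, 5) - 1*(-239) = sqrt(5 + (-3)**2) - 1*(-239) = sqrt(5 + 9) + 239 = sqrt(14) + 239 = 239 + sqrt(14)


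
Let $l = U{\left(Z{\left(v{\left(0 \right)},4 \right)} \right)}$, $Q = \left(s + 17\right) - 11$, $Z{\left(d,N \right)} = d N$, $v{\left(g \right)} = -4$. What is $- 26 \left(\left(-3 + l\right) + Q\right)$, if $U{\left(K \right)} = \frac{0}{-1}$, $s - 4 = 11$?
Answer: $-468$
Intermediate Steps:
$s = 15$ ($s = 4 + 11 = 15$)
$Z{\left(d,N \right)} = N d$
$U{\left(K \right)} = 0$ ($U{\left(K \right)} = 0 \left(-1\right) = 0$)
$Q = 21$ ($Q = \left(15 + 17\right) - 11 = 32 - 11 = 21$)
$l = 0$
$- 26 \left(\left(-3 + l\right) + Q\right) = - 26 \left(\left(-3 + 0\right) + 21\right) = - 26 \left(-3 + 21\right) = \left(-26\right) 18 = -468$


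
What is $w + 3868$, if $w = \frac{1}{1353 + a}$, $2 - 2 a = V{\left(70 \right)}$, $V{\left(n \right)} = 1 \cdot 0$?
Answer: $\frac{5237273}{1354} \approx 3868.0$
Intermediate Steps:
$V{\left(n \right)} = 0$
$a = 1$ ($a = 1 - 0 = 1 + 0 = 1$)
$w = \frac{1}{1354}$ ($w = \frac{1}{1353 + 1} = \frac{1}{1354} \approx 0.00073855$)
$w + 3868 = \frac{1}{1354} + 3868 = \frac{5237273}{1354}$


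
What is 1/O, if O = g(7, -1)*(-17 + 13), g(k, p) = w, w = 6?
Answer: -1/24 ≈ -0.041667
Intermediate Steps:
g(k, p) = 6
O = -24 (O = 6*(-17 + 13) = 6*(-4) = -24)
1/O = 1/(-24) = -1/24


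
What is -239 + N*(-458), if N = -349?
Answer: 159603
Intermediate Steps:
-239 + N*(-458) = -239 - 349*(-458) = -239 + 159842 = 159603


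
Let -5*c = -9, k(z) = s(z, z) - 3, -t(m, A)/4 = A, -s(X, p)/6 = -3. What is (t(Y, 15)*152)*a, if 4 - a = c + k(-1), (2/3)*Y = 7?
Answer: 116736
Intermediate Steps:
Y = 21/2 (Y = (3/2)*7 = 21/2 ≈ 10.500)
s(X, p) = 18 (s(X, p) = -6*(-3) = 18)
t(m, A) = -4*A
k(z) = 15 (k(z) = 18 - 3 = 15)
c = 9/5 (c = -⅕*(-9) = 9/5 ≈ 1.8000)
a = -64/5 (a = 4 - (9/5 + 15) = 4 - 1*84/5 = 4 - 84/5 = -64/5 ≈ -12.800)
(t(Y, 15)*152)*a = (-4*15*152)*(-64/5) = -60*152*(-64/5) = -9120*(-64/5) = 116736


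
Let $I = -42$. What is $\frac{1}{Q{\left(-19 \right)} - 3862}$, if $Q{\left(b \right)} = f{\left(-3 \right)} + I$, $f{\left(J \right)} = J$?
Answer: $- \frac{1}{3907} \approx -0.00025595$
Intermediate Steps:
$Q{\left(b \right)} = -45$ ($Q{\left(b \right)} = -3 - 42 = -45$)
$\frac{1}{Q{\left(-19 \right)} - 3862} = \frac{1}{-45 - 3862} = \frac{1}{-3907} = - \frac{1}{3907}$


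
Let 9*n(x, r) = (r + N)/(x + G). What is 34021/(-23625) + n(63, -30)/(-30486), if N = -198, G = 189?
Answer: -1037161831/720231750 ≈ -1.4400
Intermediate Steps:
n(x, r) = (-198 + r)/(9*(189 + x)) (n(x, r) = ((r - 198)/(x + 189))/9 = ((-198 + r)/(189 + x))/9 = (-198 + r)/(9*(189 + x)))
34021/(-23625) + n(63, -30)/(-30486) = 34021/(-23625) + ((-198 - 30)/(9*(189 + 63)))/(-30486) = 34021*(-1/23625) + ((⅑)*(-228)/252)*(-1/30486) = -34021/23625 + ((⅑)*(1/252)*(-228))*(-1/30486) = -34021/23625 - 19/189*(-1/30486) = -34021/23625 + 19/5761854 = -1037161831/720231750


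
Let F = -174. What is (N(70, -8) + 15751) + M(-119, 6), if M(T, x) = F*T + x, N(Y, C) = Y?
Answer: 36533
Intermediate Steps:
M(T, x) = x - 174*T (M(T, x) = -174*T + x = x - 174*T)
(N(70, -8) + 15751) + M(-119, 6) = (70 + 15751) + (6 - 174*(-119)) = 15821 + (6 + 20706) = 15821 + 20712 = 36533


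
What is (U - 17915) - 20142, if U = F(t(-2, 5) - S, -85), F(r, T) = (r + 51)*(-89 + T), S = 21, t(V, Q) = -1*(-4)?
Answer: -43973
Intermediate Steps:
t(V, Q) = 4
F(r, T) = (-89 + T)*(51 + r) (F(r, T) = (51 + r)*(-89 + T) = (-89 + T)*(51 + r))
U = -5916 (U = -4539 - 89*(4 - 1*21) + 51*(-85) - 85*(4 - 1*21) = -4539 - 89*(4 - 21) - 4335 - 85*(4 - 21) = -4539 - 89*(-17) - 4335 - 85*(-17) = -4539 + 1513 - 4335 + 1445 = -5916)
(U - 17915) - 20142 = (-5916 - 17915) - 20142 = -23831 - 20142 = -43973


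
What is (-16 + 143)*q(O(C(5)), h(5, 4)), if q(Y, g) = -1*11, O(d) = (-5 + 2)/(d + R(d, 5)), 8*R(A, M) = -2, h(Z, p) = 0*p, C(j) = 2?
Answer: -1397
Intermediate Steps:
h(Z, p) = 0
R(A, M) = -¼ (R(A, M) = (⅛)*(-2) = -¼)
O(d) = -3/(-¼ + d) (O(d) = (-5 + 2)/(d - ¼) = -3/(-¼ + d))
q(Y, g) = -11
(-16 + 143)*q(O(C(5)), h(5, 4)) = (-16 + 143)*(-11) = 127*(-11) = -1397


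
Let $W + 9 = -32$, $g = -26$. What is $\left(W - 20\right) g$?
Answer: $1586$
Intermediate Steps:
$W = -41$ ($W = -9 - 32 = -41$)
$\left(W - 20\right) g = \left(-41 - 20\right) \left(-26\right) = \left(-61\right) \left(-26\right) = 1586$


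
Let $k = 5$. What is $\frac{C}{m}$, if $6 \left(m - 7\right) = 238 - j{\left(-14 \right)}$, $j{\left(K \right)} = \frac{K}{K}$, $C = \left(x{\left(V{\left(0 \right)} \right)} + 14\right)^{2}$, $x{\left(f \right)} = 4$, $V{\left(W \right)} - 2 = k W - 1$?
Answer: $\frac{216}{31} \approx 6.9677$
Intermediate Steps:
$V{\left(W \right)} = 1 + 5 W$ ($V{\left(W \right)} = 2 + \left(5 W - 1\right) = 2 + \left(-1 + 5 W\right) = 1 + 5 W$)
$C = 324$ ($C = \left(4 + 14\right)^{2} = 18^{2} = 324$)
$j{\left(K \right)} = 1$
$m = \frac{93}{2}$ ($m = 7 + \frac{238 - 1}{6} = 7 + \frac{1}{6} \cdot 237 = 7 + \frac{79}{2} = \frac{93}{2} \approx 46.5$)
$\frac{C}{m} = \frac{324}{\frac{93}{2}} = 324 \cdot \frac{2}{93} = \frac{216}{31}$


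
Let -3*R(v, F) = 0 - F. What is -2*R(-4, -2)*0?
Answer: 0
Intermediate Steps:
R(v, F) = F/3 (R(v, F) = -(0 - F)/3 = -(-1)*F/3 = F/3)
-2*R(-4, -2)*0 = -2*(-2)/3*0 = -2*(-⅔)*0 = (4/3)*0 = 0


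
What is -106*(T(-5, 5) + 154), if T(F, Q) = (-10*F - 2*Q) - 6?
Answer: -19928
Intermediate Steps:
T(F, Q) = -6 - 10*F - 2*Q
-106*(T(-5, 5) + 154) = -106*((-6 - 10*(-5) - 2*5) + 154) = -106*((-6 + 50 - 10) + 154) = -106*(34 + 154) = -106*188 = -19928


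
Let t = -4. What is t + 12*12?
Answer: 140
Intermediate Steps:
t + 12*12 = -4 + 12*12 = -4 + 144 = 140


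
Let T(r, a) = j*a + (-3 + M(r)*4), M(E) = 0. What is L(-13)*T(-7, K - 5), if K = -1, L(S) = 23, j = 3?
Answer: -483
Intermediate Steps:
T(r, a) = -3 + 3*a (T(r, a) = 3*a + (-3 + 0*4) = 3*a + (-3 + 0) = 3*a - 3 = -3 + 3*a)
L(-13)*T(-7, K - 5) = 23*(-3 + 3*(-1 - 5)) = 23*(-3 + 3*(-6)) = 23*(-3 - 18) = 23*(-21) = -483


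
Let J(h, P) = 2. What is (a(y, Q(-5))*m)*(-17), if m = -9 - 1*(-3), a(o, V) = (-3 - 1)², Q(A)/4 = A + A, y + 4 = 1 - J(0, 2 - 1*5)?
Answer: 1632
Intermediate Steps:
y = -5 (y = -4 + (1 - 1*2) = -4 + (1 - 2) = -4 - 1 = -5)
Q(A) = 8*A (Q(A) = 4*(A + A) = 4*(2*A) = 8*A)
a(o, V) = 16 (a(o, V) = (-4)² = 16)
m = -6 (m = -9 + 3 = -6)
(a(y, Q(-5))*m)*(-17) = (16*(-6))*(-17) = -96*(-17) = 1632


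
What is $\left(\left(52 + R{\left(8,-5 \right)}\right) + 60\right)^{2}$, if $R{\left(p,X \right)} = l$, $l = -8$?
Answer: $10816$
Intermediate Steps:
$R{\left(p,X \right)} = -8$
$\left(\left(52 + R{\left(8,-5 \right)}\right) + 60\right)^{2} = \left(\left(52 - 8\right) + 60\right)^{2} = \left(44 + 60\right)^{2} = 104^{2} = 10816$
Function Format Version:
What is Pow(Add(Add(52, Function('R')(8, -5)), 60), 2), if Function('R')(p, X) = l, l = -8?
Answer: 10816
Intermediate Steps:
Function('R')(p, X) = -8
Pow(Add(Add(52, Function('R')(8, -5)), 60), 2) = Pow(Add(Add(52, -8), 60), 2) = Pow(Add(44, 60), 2) = Pow(104, 2) = 10816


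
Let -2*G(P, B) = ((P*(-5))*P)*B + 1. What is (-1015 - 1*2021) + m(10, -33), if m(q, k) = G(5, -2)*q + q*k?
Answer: -4621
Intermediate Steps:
G(P, B) = -1/2 + 5*B*P**2/2 (G(P, B) = -(((P*(-5))*P)*B + 1)/2 = -(((-5*P)*P)*B + 1)/2 = -((-5*P**2)*B + 1)/2 = -(-5*B*P**2 + 1)/2 = -(1 - 5*B*P**2)/2 = -1/2 + 5*B*P**2/2)
m(q, k) = -251*q/2 + k*q (m(q, k) = (-1/2 + (5/2)*(-2)*5**2)*q + q*k = (-1/2 + (5/2)*(-2)*25)*q + k*q = (-1/2 - 125)*q + k*q = -251*q/2 + k*q)
(-1015 - 1*2021) + m(10, -33) = (-1015 - 1*2021) + (1/2)*10*(-251 + 2*(-33)) = (-1015 - 2021) + (1/2)*10*(-251 - 66) = -3036 + (1/2)*10*(-317) = -3036 - 1585 = -4621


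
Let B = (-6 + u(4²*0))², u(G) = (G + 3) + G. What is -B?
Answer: -9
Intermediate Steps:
u(G) = 3 + 2*G (u(G) = (3 + G) + G = 3 + 2*G)
B = 9 (B = (-6 + (3 + 2*(4²*0)))² = (-6 + (3 + 2*(16*0)))² = (-6 + (3 + 2*0))² = (-6 + (3 + 0))² = (-6 + 3)² = (-3)² = 9)
-B = -1*9 = -9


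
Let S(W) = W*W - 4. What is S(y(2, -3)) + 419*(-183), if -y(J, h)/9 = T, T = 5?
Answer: -74656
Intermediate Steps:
y(J, h) = -45 (y(J, h) = -9*5 = -45)
S(W) = -4 + W² (S(W) = W² - 4 = -4 + W²)
S(y(2, -3)) + 419*(-183) = (-4 + (-45)²) + 419*(-183) = (-4 + 2025) - 76677 = 2021 - 76677 = -74656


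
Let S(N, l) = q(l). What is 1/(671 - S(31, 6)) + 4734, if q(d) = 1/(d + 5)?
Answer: 34936931/7380 ≈ 4734.0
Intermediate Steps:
q(d) = 1/(5 + d)
S(N, l) = 1/(5 + l)
1/(671 - S(31, 6)) + 4734 = 1/(671 - 1/(5 + 6)) + 4734 = 1/(671 - 1/11) + 4734 = 1/(7380/11) + 4734 = 11/7380 + 4734 = 34936931/7380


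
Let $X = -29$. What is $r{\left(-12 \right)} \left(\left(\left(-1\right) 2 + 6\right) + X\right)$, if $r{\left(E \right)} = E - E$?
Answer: $0$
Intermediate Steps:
$r{\left(E \right)} = 0$
$r{\left(-12 \right)} \left(\left(\left(-1\right) 2 + 6\right) + X\right) = 0 \left(\left(\left(-1\right) 2 + 6\right) - 29\right) = 0 \left(\left(-2 + 6\right) - 29\right) = 0 \left(4 - 29\right) = 0 \left(-25\right) = 0$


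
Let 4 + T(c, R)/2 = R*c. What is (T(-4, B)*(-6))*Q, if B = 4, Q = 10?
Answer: 2400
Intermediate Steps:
T(c, R) = -8 + 2*R*c (T(c, R) = -8 + 2*(R*c) = -8 + 2*R*c)
(T(-4, B)*(-6))*Q = ((-8 + 2*4*(-4))*(-6))*10 = ((-8 - 32)*(-6))*10 = -40*(-6)*10 = 240*10 = 2400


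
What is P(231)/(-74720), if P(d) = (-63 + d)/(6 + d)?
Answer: -7/737860 ≈ -9.4869e-6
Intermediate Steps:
P(d) = (-63 + d)/(6 + d)
P(231)/(-74720) = ((-63 + 231)/(6 + 231))/(-74720) = (168/237)*(-1/74720) = ((1/237)*168)*(-1/74720) = (56/79)*(-1/74720) = -7/737860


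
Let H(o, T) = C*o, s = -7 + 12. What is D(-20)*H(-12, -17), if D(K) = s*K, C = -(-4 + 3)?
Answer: 1200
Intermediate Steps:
C = 1 (C = -1*(-1) = 1)
s = 5
D(K) = 5*K
H(o, T) = o (H(o, T) = 1*o = o)
D(-20)*H(-12, -17) = (5*(-20))*(-12) = -100*(-12) = 1200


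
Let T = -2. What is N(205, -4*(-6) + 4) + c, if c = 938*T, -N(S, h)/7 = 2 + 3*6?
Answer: -2016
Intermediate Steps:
N(S, h) = -140 (N(S, h) = -7*(2 + 3*6) = -7*(2 + 18) = -7*20 = -140)
c = -1876 (c = 938*(-2) = -1876)
N(205, -4*(-6) + 4) + c = -140 - 1876 = -2016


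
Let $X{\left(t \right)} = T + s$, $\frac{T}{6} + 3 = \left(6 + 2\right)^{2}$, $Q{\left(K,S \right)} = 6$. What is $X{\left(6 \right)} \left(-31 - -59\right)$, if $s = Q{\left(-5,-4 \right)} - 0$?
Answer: $10416$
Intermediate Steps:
$T = 366$ ($T = -18 + 6 \left(6 + 2\right)^{2} = -18 + 6 \cdot 8^{2} = -18 + 6 \cdot 64 = -18 + 384 = 366$)
$s = 6$ ($s = 6 - 0 = 6 + 0 = 6$)
$X{\left(t \right)} = 372$ ($X{\left(t \right)} = 366 + 6 = 372$)
$X{\left(6 \right)} \left(-31 - -59\right) = 372 \left(-31 - -59\right) = 372 \left(-31 + 59\right) = 372 \cdot 28 = 10416$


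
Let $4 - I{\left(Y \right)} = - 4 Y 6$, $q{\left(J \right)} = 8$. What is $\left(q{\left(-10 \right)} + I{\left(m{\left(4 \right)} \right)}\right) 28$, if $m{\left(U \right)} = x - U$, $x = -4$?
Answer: $-5040$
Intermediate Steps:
$m{\left(U \right)} = -4 - U$
$I{\left(Y \right)} = 4 + 24 Y$ ($I{\left(Y \right)} = 4 - - 4 Y 6 = 4 - - 24 Y = 4 + 24 Y$)
$\left(q{\left(-10 \right)} + I{\left(m{\left(4 \right)} \right)}\right) 28 = \left(8 + \left(4 + 24 \left(-4 - 4\right)\right)\right) 28 = \left(8 + \left(4 + 24 \left(-8\right)\right)\right) 28 = \left(8 + \left(4 - 192\right)\right) 28 = \left(8 - 188\right) 28 = \left(-180\right) 28 = -5040$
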